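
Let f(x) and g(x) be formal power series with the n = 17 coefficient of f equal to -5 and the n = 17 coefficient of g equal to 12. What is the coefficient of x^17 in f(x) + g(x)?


Addition of formal power series is termwise.
The coefficient of x^17 in f + g = -5 + 12
= 7

7


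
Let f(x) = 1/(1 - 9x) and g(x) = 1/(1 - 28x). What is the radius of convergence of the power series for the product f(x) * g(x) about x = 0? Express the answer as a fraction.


The radius of 1/(1 - 9x) is 1/9 (nearest singularity at x = 1/9), and the radius of 1/(1 - 28x) is 1/28.
The product f(x)*g(x) = 1/((1 - 9x)(1 - 28x)) has singularities at both 1/9 and 1/28, so its radius of convergence is the distance to the nearest one:
min(1/9, 1/28) = 1/28.

1/28


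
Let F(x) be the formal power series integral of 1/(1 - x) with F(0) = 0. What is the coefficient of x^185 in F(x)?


1/(1 - x) = sum_{k>=0} x^k. Integrating termwise and using F(0) = 0 gives
F(x) = sum_{k>=0} x^(k+1) / (k+1) = sum_{m>=1} x^m / m = -ln(1 - x).
So the coefficient of x^185 is 1/185 = 1/185.

1/185


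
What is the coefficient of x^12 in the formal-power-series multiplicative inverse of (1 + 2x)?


The inverse is 1/(1 + 2x). Apply the geometric identity 1/(1 - y) = sum_{k>=0} y^k with y = -2x:
1/(1 + 2x) = sum_{k>=0} (-2)^k x^k.
So the coefficient of x^12 is (-2)^12 = 4096.

4096


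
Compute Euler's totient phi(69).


phi(n) counts integers in [1, n] coprime to n. Using the multiplicative formula phi(n) = n * prod_{p | n} (1 - 1/p):
69 = 3 * 23, so
phi(69) = 69 * (1 - 1/3) * (1 - 1/23) = 44.

44


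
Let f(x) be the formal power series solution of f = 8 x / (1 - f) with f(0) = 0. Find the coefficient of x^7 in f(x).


Apply Lagrange inversion: f = 8 x * phi(f) with phi(t) = 1/(1 - t), so
[x^n] f = 8^n * (1/n) [t^(n-1)] phi(t)^n = 8^n * (1/n) [t^(n-1)] (1 - t)^(-n) = 8^n * (1/n) C(2n - 2, n - 1) = 8^n * C_{n-1}.
For n = 7: C_6 = C(12, 6) / 7 = 924/7 = 132.
With the 8^7 = 2097152 factor, the coefficient is 2097152 * 132 = 276824064.

276824064


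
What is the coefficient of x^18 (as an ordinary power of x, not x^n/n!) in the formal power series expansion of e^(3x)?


The exponential series is e^y = sum_{k>=0} y^k / k!. Substituting y = 3x gives
e^(3x) = sum_{k>=0} 3^k x^k / k!.
So the coefficient of x^n is a^n/n! with a = 3, n = 18:
3^18 / 18! = 387420489/6402373705728000 = 59049/975822848000

59049/975822848000


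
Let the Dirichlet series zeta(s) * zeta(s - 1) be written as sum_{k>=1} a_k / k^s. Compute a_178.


Convolution gives a_k = sum_{d | k} d * 1 = sum_{d | k} d = sigma(k), the sum of positive divisors of k.
For k = 178, the divisors are 1, 2, 89, 178, so
sigma(178) = 1 + 2 + 89 + 178 = 270.

270


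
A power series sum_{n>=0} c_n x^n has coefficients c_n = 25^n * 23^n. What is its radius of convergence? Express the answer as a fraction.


By the root test (Cauchy-Hadamard), the radius is R = 1 / limsup_n |c_n|^(1/n).
Here |c_n|^(1/n) = (25^n * 23^n)^(1/n) = 25 * 23 = 575 for all n.
So R = 1/575 = 1/575.

1/575


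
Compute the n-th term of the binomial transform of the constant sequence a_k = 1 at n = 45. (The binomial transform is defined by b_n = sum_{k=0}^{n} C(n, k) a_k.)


With a_k = 1 for all k, b_n = sum_{k=0}^{n} C(n, k) = 2^n by the binomial theorem.
For n = 45: 2^45 = 35184372088832.

35184372088832


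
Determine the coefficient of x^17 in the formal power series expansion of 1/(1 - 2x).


The geometric series identity gives 1/(1 - c x) = sum_{k>=0} c^k x^k, so the coefficient of x^k is c^k.
Here c = 2 and k = 17.
Computing: 2^17 = 131072

131072


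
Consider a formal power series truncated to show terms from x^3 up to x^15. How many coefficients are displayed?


From x^3 to x^15 inclusive, the count is 15 - 3 + 1 = 13.

13


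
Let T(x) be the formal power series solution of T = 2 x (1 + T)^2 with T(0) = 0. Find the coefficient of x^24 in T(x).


Apply the Lagrange inversion formula: if T = 2 x * phi(T) with phi(t) = (1 + t)^2, then [x^n] T = 2^n * (1/n) [t^(n-1)] phi(t)^n = 2^n * (1/n) [t^(n-1)] (1 + t)^(2n) = 2^n * (1/n) C(2n, n-1).
Using the identity C(2n, n-1) = C(2n, n) * n / (n+1), the unscaled factor equals C(2n, n) / (n+1) = C_n, the n-th Catalan number.
For n = 24: C_24 = C(48, 24) / 25 = 32247603683100/25 = 1289904147324.
With the 2^24 = 16777216 factor, the coefficient is 16777216 * 1289904147324 = 21641000498950569984.

21641000498950569984


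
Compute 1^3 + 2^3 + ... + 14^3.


This power sum has a closed form given by Faulhaber's formula
sum_{k=1}^{m} k^p = (1 / (p + 1)) * sum_{j=0}^{p} C(p + 1, j) B_j m^(p + 1 - j),
but for small m direct computation is fastest:
1 + 8 + 27 + 64 + 125 + 216 + 343 + 512 + 729 + 1000 + 1331 + 1728 + 2197 + 2744 = 11025.

11025


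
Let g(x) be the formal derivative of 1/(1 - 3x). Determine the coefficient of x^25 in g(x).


Differentiate termwise: d/dx sum_{k>=0} 3^k x^k = sum_{k>=1} k 3^k x^(k-1) = sum_{j>=0} (j+1) 3^(j+1) x^j.
Equivalently, d/dx [1/(1 - 3x)] = 3/(1 - 3x)^2.
For j = 25: 26 * 3^26 = 26 * 2541865828329 = 66088511536554.

66088511536554


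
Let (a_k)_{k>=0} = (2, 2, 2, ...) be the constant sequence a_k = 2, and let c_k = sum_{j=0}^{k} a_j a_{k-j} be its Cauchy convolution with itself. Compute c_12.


Since a_j = 2 for all j >= 0, the convolution sum becomes
c_k = sum_{j=0}^{k} 2 * 2 = 4 * (k + 1).
Equivalently, the generating function of (a_k) is 2/(1 - x) and its square is 4/(1 - x)^2 = sum_{k>=0} 4(k + 1) x^k.
For k = 12: 4 * 13 = 52.

52


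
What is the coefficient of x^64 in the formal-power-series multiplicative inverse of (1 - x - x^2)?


Let the inverse be f(x) = sum_{k>=0} a_k x^k. From f(x) * (1 - x - x^2) = 1 and matching coefficients:
 x^0: a_0 = 1.
 x^1: a_1 - a_0 = 0, so a_1 = 1.
 x^k (k >= 2): a_k - a_{k-1} - a_{k-2} = 0, i.e. a_k = a_{k-1} + a_{k-2}.
This is the Fibonacci-type recurrence shifted so that a_0 = a_1 = 1.
Iterating: a_0=1, a_1=1, a_2=2, a_3=3, a_4=5, a_5=8, a_6=13, a_7=21, a_8=34, a_9=55, ...
a_64 = 17167680177565.

17167680177565


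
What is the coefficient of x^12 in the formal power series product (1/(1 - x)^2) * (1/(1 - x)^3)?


Combine the factors: (1/(1 - x)^2) * (1/(1 - x)^3) = 1/(1 - x)^5.
Then use 1/(1 - x)^r = sum_{k>=0} C(k + r - 1, r - 1) x^k with r = 5 and k = 12:
C(16, 4) = 1820.

1820


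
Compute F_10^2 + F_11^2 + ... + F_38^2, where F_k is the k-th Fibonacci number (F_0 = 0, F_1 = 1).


There is a standard identity sum_{k=0}^{N} F_k^2 = F_N * F_{N+1} (proved inductively from the telescoping relation F_k^2 = F_k F_{k+1} - F_{k-1} F_k). Then
sum_{k=10}^{38} F_k^2 = F_38 F_39 - F_9 F_10.
Computing: F_38 = 39088169, F_39 = 63245986, F_9 = 34, F_10 = 55.
Sum = 39088169 * 63245986 - 34 * 55 = 2472169789337764.

2472169789337764


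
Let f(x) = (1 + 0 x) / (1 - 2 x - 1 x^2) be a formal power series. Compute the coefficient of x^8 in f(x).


Write f(x) = sum_{k>=0} a_k x^k. Multiplying both sides by 1 - 2 x - 1 x^2 gives
(1 - 2 x - 1 x^2) sum_{k>=0} a_k x^k = 1 + 0 x.
Matching coefficients:
 x^0: a_0 = 1
 x^1: a_1 - 2 a_0 = 0  =>  a_1 = 2*1 + 0 = 2
 x^k (k >= 2): a_k = 2 a_{k-1} + 1 a_{k-2}.
Iterating: a_2 = 5, a_3 = 12, a_4 = 29, a_5 = 70, a_6 = 169, a_7 = 408, a_8 = 985.
So the coefficient of x^8 is 985.

985


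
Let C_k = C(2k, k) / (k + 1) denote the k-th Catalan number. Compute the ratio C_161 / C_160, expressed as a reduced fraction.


Using C_k = (2k)! / (k! (k+1)!), the ratio C_{k+1}/C_k simplifies to
C_{k+1}/C_k = [(2k+2)! / ((k+1)! (k+2)!)] * [k! (k+1)! / (2k)!]
 = (2k+2)(2k+1) / ((k+1)(k+2)) = 2(2k+1) / (k+2).
For k = 160: 2(2*160 + 1) / (160 + 2) = 642/162 = 107/27.

107/27


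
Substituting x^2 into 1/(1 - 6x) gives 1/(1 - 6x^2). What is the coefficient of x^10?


The coefficient of x^(2m) in 1/(1 - 6x^2) is 6^m.
With n = 10 = 2*5, the coefficient is 6^5 = 7776.

7776


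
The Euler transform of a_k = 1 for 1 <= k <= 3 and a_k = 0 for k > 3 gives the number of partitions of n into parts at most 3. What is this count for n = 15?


Partitions of 15 into parts at most 3:
Using generating function (1-x)^(-1)(1-x^2)^(-1)(1-x^3)^(-1),
the coefficient of x^15 = 27

27


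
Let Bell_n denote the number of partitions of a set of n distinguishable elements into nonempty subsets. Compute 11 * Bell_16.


Bell_16 can be computed from the Bell triangle or from Dobinski's identity Bell_n = (1/e) * sum_{k>=0} k^n / k!.
Computing Bell_16 = 10480142147.
Then 11 * 10480142147 = 115281563617.

115281563617


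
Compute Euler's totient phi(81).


phi(n) counts integers in [1, n] coprime to n. Using the multiplicative formula phi(n) = n * prod_{p | n} (1 - 1/p):
81 = 3^4, so
phi(81) = 81 * (1 - 1/3) = 54.

54


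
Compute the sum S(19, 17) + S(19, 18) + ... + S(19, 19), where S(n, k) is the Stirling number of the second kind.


By definition, S(n, k) counts partitions of an n-set into exactly k nonempty blocks.
Computing row n = 19 for k = 17..19:
S(19, k): 12597, 171, 1
Sum = 12769.

12769


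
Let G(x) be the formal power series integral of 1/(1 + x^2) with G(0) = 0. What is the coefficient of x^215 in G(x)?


1/(1 + x^2) = sum_{j>=0} (-1)^j x^(2j). Integrating termwise with G(0) = 0:
G(x) = sum_{j>=0} (-1)^j x^(2j+1) / (2j+1) = arctan(x).
Only odd powers are nonzero. For x^215 write 215 = 2*107 + 1, giving
(-1)^107 / 215 = -1/215 = -1/215.

-1/215


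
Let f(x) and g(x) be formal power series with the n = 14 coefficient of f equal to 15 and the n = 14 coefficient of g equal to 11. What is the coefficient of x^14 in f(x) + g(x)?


Addition of formal power series is termwise.
The coefficient of x^14 in f + g = 15 + 11
= 26

26


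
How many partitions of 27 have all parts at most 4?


Using the generating function (1-x)^(-1)(1-x^2)^(-1)...(1-x^4)^(-1),
the coefficient of x^27 counts these restricted partitions.
Result = 225

225


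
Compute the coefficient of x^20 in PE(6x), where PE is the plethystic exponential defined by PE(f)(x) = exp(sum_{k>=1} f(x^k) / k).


With f(x) = 6x, the exponent is sum_{k>=1} 6 x^k / k = 6 * (-ln(1 - x)). Exponentiating:
PE(6x) = exp(-6 ln(1 - x)) = 1/(1 - x)^6.
By the negative binomial expansion, [x^n] 1/(1 - x)^6 = C(n + 5, 5).
For n = 20: C(25, 5) = 53130.

53130


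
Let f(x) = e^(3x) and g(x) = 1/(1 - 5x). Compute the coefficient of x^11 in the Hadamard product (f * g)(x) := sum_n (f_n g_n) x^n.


Expanding: f_k = 3^k/k! (from e^(3x)) and g_k = 5^k (from 1/(1 - 5x)). So the Hadamard coefficient (f * g)_k = 3^k 5^k / k! = (15)^k / k!.
For k = 11: 15^11/11! = 8649755859375/39916800 = 4271484375/19712.

4271484375/19712


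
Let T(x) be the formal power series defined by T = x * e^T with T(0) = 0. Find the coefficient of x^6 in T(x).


Apply the Lagrange inversion formula: if T = x * phi(T) with phi(t) = e^t, then
[x^n] T = (1/n) [t^(n-1)] phi(t)^n = (1/n) [t^(n-1)] e^(n t) = (1/n) * n^(n-1) / (n-1)! = n^(n-1) / n!.
When c = 1 this is the Cayley count of rooted labeled trees on n vertices, divided by n!.
For n = 6: 6^5 / 6! = 7776/720 = 54/5.

54/5


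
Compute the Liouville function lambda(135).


The Liouville function is lambda(k) = (-1)^Omega(k), where Omega(k) counts the prime factors of k with multiplicity.
Factoring: 135 = 3 * 3 * 3 * 5, so Omega(135) = 4.
lambda(135) = (-1)^4 = 1.

1


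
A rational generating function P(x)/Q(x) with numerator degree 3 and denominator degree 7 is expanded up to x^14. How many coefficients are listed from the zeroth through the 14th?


Expanding up to x^14 gives the coefficients for x^0, x^1, ..., x^14.
That is 14 + 1 = 15 coefficients in total.

15


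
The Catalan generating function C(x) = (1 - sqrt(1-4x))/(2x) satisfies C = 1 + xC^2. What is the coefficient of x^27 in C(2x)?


Substituting x -> 2x scales the n-th coefficient by 2^n, so [x^27] C(2x) = 2^27 * C_27.
C_27 = C(2*27, 27)/(28) = 1946939425648112/28 = 69533550916004.
So 2^27 * 69533550916004 = 134217728 * 69533550916004 = 9332635223718375718912.

9332635223718375718912


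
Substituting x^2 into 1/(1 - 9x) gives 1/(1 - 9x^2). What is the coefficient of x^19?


Since 1/(1 - 9x^2) only has even powers of x,
the coefficient of x^19 (odd) is 0.

0


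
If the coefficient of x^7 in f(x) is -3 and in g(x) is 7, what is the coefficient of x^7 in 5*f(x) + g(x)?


Scalar multiplication scales coefficients: 5 * -3 = -15.
Then add the g coefficient: -15 + 7
= -8

-8


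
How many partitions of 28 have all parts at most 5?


Using the generating function (1-x)^(-1)(1-x^2)^(-1)...(1-x^5)^(-1),
the coefficient of x^28 counts these restricted partitions.
Result = 540

540


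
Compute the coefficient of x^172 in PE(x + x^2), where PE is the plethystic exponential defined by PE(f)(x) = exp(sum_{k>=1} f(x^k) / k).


With f(x) = x + x^2, the exponent is sum_{k>=1} (x^k + x^(2k)) / k = -ln(1 - x) - ln(1 - x^2). Exponentiating:
PE(x + x^2) = 1 / ((1 - x)(1 - x^2)).
This is the generating function for partitions of n into parts of size 1 or 2. The number of 2's can be any j in 0..86, and the rest are 1's, so
[x^172] = floor(172/2) + 1 = 87.

87


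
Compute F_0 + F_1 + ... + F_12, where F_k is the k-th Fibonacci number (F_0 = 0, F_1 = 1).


Use the identity sum_{k=0}^{N} F_k = F_{N+2} - 1 (which follows from F_{k+2} - F_{k+1} = F_k). Then
sum_{k=0}^{12} F_k = (F_{14} - 1) - (F_{1} - 1) = F_{14} - F_{1}.
Computing: F_{14} = 377, F_{1} = 1, so
Sum = 377 - 1 = 376.

376


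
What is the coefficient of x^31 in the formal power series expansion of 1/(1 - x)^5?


The negative binomial / multiset identity is
1/(1 - x)^r = sum_{k>=0} C(k + r - 1, r - 1) x^k.
Here r = 5 and k = 31, so the coefficient is
C(31 + 4, 4) = C(35, 4)
= 52360

52360


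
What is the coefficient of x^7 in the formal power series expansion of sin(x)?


The Maclaurin series is sin(t) = sum_{k>=0} (-1)^k t^(2k+1) / (2k+1)!, so substituting t = x, only odd powers of x are nonzero, with coefficient of x^(2k+1) equal to (-1)^k / (2k+1)!.
Write 7 = 2*3 + 1, giving the coefficient (-1)^3 / 7! = -1/5040 = -1/5040.

-1/5040


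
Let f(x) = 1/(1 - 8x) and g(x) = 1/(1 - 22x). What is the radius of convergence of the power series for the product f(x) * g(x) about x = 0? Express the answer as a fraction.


The radius of 1/(1 - 8x) is 1/8 (nearest singularity at x = 1/8), and the radius of 1/(1 - 22x) is 1/22.
The product f(x)*g(x) = 1/((1 - 8x)(1 - 22x)) has singularities at both 1/8 and 1/22, so its radius of convergence is the distance to the nearest one:
min(1/8, 1/22) = 1/22.

1/22


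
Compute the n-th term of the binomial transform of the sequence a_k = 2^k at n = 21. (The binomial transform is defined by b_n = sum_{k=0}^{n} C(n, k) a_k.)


With a_k = 2^k, b_n = sum_{k=0}^{n} C(n, k) 2^k = (1 + 2)^n by the binomial theorem.
For n = 21: (1 + 2)^21 = 3^21 = 10460353203.

10460353203


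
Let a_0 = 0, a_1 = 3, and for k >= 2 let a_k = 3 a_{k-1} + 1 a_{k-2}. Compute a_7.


Iterating the recurrence forward:
a_0 = 0
a_1 = 3
a_2 = 3*3 + 1*0 = 9
a_3 = 3*9 + 1*3 = 30
a_4 = 3*30 + 1*9 = 99
a_5 = 3*99 + 1*30 = 327
a_6 = 3*327 + 1*99 = 1080
a_7 = 3*1080 + 1*327 = 3567
So a_7 = 3567.

3567


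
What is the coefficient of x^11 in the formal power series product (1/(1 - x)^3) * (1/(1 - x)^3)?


Combine the factors: (1/(1 - x)^3) * (1/(1 - x)^3) = 1/(1 - x)^6.
Then use 1/(1 - x)^r = sum_{k>=0} C(k + r - 1, r - 1) x^k with r = 6 and k = 11:
C(16, 5) = 4368.

4368


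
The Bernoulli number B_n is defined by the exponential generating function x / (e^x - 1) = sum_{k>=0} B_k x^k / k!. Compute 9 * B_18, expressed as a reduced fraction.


Bernoulli numbers can also be computed recursively via B_0 = 1 and sum_{j=0}^{m} C(m+1, j) B_j = 0 for m >= 1. Odd-index Bernoulli numbers vanish for k >= 3.
Computing B_18 = 43867/798, so 9 * B_18 = 9 * 43867/798 = 131601/266.

131601/266


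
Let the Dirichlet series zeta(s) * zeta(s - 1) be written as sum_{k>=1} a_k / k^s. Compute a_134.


Convolution gives a_k = sum_{d | k} d * 1 = sum_{d | k} d = sigma(k), the sum of positive divisors of k.
For k = 134, the divisors are 1, 2, 67, 134, so
sigma(134) = 1 + 2 + 67 + 134 = 204.

204


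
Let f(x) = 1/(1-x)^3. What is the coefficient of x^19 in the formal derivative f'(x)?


Differentiate: d/dx [ 1/(1-x)^r ] = r / (1-x)^(r+1).
Here r = 3, so f'(x) = 3 / (1-x)^4.
The expansion of 1/(1-x)^(r+1) has coefficient of x^n equal to C(n+r, r).
So the coefficient of x^19 in f'(x) is
3 * C(22, 3) = 3 * 1540 = 4620

4620


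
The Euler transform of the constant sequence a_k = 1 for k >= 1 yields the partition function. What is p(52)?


The Euler transform converts the sequence a_k = 1 into the number of integer partitions.
Using the recurrence or dynamic programming:
p(52) = 281589

281589


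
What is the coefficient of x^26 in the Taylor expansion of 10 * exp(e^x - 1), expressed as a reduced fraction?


exp(e^x - 1) = sum_{k>=0} Bell_k x^k / k!, where Bell_k is the k-th Bell number.
So the coefficient of x^26 is 10 * Bell_26 / 26!.
Computing: Bell_26 = 49631246523618756274 and 26! = 403291461126605635584000000, giving
10 * 49631246523618756274/403291461126605635584000000 = 1459742544812316361/1186151356254722457600000.

1459742544812316361/1186151356254722457600000


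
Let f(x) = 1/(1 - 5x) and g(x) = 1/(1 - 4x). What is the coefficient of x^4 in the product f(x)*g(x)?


The coefficient of x^n in f*g is the Cauchy product: sum_{k=0}^{n} a^k * b^(n-k).
With a=5, b=4, n=4:
sum_{k=0}^{4} 5^k * 4^(4-k)
= 2101

2101


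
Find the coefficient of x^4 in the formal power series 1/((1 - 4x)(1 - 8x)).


By partial fractions or Cauchy convolution:
The coefficient equals sum_{k=0}^{4} 4^k * 8^(4-k).
= 7936

7936


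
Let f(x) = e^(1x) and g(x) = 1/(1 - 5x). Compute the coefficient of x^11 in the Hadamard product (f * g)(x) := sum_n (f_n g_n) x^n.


Expanding: f_k = 1^k/k! (from e^(1x)) and g_k = 5^k (from 1/(1 - 5x)). So the Hadamard coefficient (f * g)_k = 1^k 5^k / k! = (5)^k / k!.
For k = 11: 5^11/11! = 48828125/39916800 = 1953125/1596672.

1953125/1596672


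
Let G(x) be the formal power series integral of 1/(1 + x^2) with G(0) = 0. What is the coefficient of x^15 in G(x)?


1/(1 + x^2) = sum_{j>=0} (-1)^j x^(2j). Integrating termwise with G(0) = 0:
G(x) = sum_{j>=0} (-1)^j x^(2j+1) / (2j+1) = arctan(x).
Only odd powers are nonzero. For x^15 write 15 = 2*7 + 1, giving
(-1)^7 / 15 = -1/15 = -1/15.

-1/15


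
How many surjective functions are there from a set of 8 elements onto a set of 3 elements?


By inclusion-exclusion on which target elements are missed, the number of surjections from an n-set onto a k-set is
surj(n, k) = sum_{j=0}^{k} (-1)^j C(k, j) (k - j)^n.
Equivalently surj(n, k) = k! * S(n, k), where S(n, k) is the Stirling number of the second kind.
For n = 8, k = 3:
S(8, 3) = 966, so
surj = 3! * 966 = 6 * 966 = 5796.

5796


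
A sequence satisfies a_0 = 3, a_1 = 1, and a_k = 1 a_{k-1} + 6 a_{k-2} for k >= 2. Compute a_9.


The characteristic equation is t^2 - 1 t - 6 = 0, with roots r_1 = 3 and r_2 = -2 (so c_1 = r_1 + r_2, c_2 = -r_1 r_2 as required).
One can use the closed form a_n = A r_1^n + B r_2^n, but direct iteration is more reliable:
a_0 = 3, a_1 = 1, a_2 = 19, a_3 = 25, a_4 = 139, a_5 = 289, a_6 = 1123, a_7 = 2857, a_8 = 9595, a_9 = 26737.
So a_9 = 26737.

26737


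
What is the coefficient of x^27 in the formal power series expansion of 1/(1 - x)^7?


The negative binomial / multiset identity is
1/(1 - x)^r = sum_{k>=0} C(k + r - 1, r - 1) x^k.
Here r = 7 and k = 27, so the coefficient is
C(27 + 6, 6) = C(33, 6)
= 1107568

1107568


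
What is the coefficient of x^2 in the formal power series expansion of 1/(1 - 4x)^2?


The general identity 1/(1 - c x)^r = sum_{k>=0} c^k C(k + r - 1, r - 1) x^k follows by substituting y = c x into 1/(1 - y)^r = sum_{k>=0} C(k + r - 1, r - 1) y^k.
For c = 4, r = 2, k = 2:
4^2 * C(3, 1) = 16 * 3 = 48.

48


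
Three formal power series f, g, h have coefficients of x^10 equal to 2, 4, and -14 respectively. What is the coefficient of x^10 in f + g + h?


Series addition is componentwise:
2 + 4 + -14
= -8

-8


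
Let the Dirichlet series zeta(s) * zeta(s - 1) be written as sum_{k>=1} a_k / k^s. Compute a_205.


Convolution gives a_k = sum_{d | k} d * 1 = sum_{d | k} d = sigma(k), the sum of positive divisors of k.
For k = 205, the divisors are 1, 5, 41, 205, so
sigma(205) = 1 + 5 + 41 + 205 = 252.

252


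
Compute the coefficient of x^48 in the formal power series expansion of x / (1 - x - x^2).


Let f(x) = sum_{k>=0} a_k x^k. Multiplying f(x) * (1 - x - x^2) = x and matching coefficients gives a_0 = 0, a_1 = 1, and a_k = a_{k-1} + a_{k-2} for k >= 2. These are the Fibonacci numbers F_k.
Iterating from F_0 = 0, F_1 = 1:
F_0=0, F_1=1, F_2=1, F_3=2, F_4=3, F_5=5, F_6=8, F_7=13, F_8=21, F_9=34, ...
F_48 = 4807526976.

4807526976


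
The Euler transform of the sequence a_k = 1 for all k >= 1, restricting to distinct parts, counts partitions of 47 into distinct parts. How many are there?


Partitions of 47 into distinct parts can be computed via generating function.
Product (1+x)(1+x^2)(1+x^3)...
The coefficient of x^47 = 2590

2590


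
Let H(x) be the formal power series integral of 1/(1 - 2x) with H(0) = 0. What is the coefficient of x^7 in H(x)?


1/(1 - 2x) = sum_{k>=0} 2^k x^k. Integrating termwise with H(0) = 0:
H(x) = sum_{k>=0} 2^k x^(k+1) / (k+1) = sum_{m>=1} 2^(m-1) x^m / m.
For m = 7: 2^6/7 = 64/7 = 64/7.

64/7


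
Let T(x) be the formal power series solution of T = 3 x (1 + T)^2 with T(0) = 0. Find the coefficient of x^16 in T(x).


Apply the Lagrange inversion formula: if T = 3 x * phi(T) with phi(t) = (1 + t)^2, then [x^n] T = 3^n * (1/n) [t^(n-1)] phi(t)^n = 3^n * (1/n) [t^(n-1)] (1 + t)^(2n) = 3^n * (1/n) C(2n, n-1).
Using the identity C(2n, n-1) = C(2n, n) * n / (n+1), the unscaled factor equals C(2n, n) / (n+1) = C_n, the n-th Catalan number.
For n = 16: C_16 = C(32, 16) / 17 = 601080390/17 = 35357670.
With the 3^16 = 43046721 factor, the coefficient is 43046721 * 35357670 = 1522031755700070.

1522031755700070


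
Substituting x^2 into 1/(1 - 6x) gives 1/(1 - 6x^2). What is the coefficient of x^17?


Since 1/(1 - 6x^2) only has even powers of x,
the coefficient of x^17 (odd) is 0.

0


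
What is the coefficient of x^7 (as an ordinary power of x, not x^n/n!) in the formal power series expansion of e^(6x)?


The exponential series is e^y = sum_{k>=0} y^k / k!. Substituting y = 6x gives
e^(6x) = sum_{k>=0} 6^k x^k / k!.
So the coefficient of x^n is a^n/n! with a = 6, n = 7:
6^7 / 7! = 279936/5040 = 1944/35

1944/35


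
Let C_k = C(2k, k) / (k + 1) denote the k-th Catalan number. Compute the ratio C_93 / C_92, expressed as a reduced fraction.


Using C_k = (2k)! / (k! (k+1)!), the ratio C_{k+1}/C_k simplifies to
C_{k+1}/C_k = [(2k+2)! / ((k+1)! (k+2)!)] * [k! (k+1)! / (2k)!]
 = (2k+2)(2k+1) / ((k+1)(k+2)) = 2(2k+1) / (k+2).
For k = 92: 2(2*92 + 1) / (92 + 2) = 370/94 = 185/47.

185/47


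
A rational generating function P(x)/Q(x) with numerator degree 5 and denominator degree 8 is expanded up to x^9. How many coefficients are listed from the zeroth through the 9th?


Expanding up to x^9 gives the coefficients for x^0, x^1, ..., x^9.
That is 9 + 1 = 10 coefficients in total.

10


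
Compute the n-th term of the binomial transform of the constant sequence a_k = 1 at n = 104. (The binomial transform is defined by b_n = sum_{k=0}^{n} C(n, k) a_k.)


With a_k = 1 for all k, b_n = sum_{k=0}^{n} C(n, k) = 2^n by the binomial theorem.
For n = 104: 2^104 = 20282409603651670423947251286016.

20282409603651670423947251286016


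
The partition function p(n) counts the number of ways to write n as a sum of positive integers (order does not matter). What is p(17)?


Using the generating function prod_{k>=1} 1/(1-x^k), we compute p(17).
By dynamic programming over parts 1 through 17:
p(17) = 297

297


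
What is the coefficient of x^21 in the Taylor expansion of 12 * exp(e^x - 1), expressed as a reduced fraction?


exp(e^x - 1) = sum_{k>=0} Bell_k x^k / k!, where Bell_k is the k-th Bell number.
So the coefficient of x^21 is 12 * Bell_21 / 21!.
Computing: Bell_21 = 474869816156751 and 21! = 51090942171709440000, giving
12 * 474869816156751/51090942171709440000 = 158289938718917/1419192838103040000.

158289938718917/1419192838103040000


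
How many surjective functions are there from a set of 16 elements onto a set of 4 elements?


By inclusion-exclusion on which target elements are missed, the number of surjections from an n-set onto a k-set is
surj(n, k) = sum_{j=0}^{k} (-1)^j C(k, j) (k - j)^n.
Equivalently surj(n, k) = k! * S(n, k), where S(n, k) is the Stirling number of the second kind.
For n = 16, k = 4:
S(16, 4) = 171798901, so
surj = 4! * 171798901 = 24 * 171798901 = 4123173624.

4123173624


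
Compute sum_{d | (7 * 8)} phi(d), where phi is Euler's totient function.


First, 7 * 8 = 56. One classical identity is sum_{d | n} phi(d) = n (each k in [1, n] has a unique gcd with n, and among the k's with gcd(k, n) = n/d there are phi(d) of them). So the sum equals 56. We also verify directly:
Divisors of 56: 1, 2, 4, 7, 8, 14, 28, 56.
phi values: 1, 1, 2, 6, 4, 6, 12, 24.
Sum = 56.

56


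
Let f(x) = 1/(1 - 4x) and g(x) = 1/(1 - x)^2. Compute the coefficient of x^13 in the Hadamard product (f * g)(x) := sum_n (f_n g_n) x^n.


f has coefficients f_k = 4^k. For g = 1/(1 - x)^2 the coefficient is g_k = C(k + 1, 1) = k + 1. The Hadamard coefficient is (f * g)_k = 4^k * (k + 1).
For k = 13: 4^13 * 14 = 67108864 * 14 = 939524096.

939524096


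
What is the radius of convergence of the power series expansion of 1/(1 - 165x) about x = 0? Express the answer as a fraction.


Expanding 1/(1 - 165x) = sum_{k>=0} 165^k x^k, the series converges when |165x| < 1, i.e., |x| < 1/165.
So the radius of convergence is 1/165 = 1/165.

1/165


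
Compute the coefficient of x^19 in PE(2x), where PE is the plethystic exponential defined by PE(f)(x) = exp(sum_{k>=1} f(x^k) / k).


With f(x) = 2x, the exponent is sum_{k>=1} 2 x^k / k = 2 * (-ln(1 - x)). Exponentiating:
PE(2x) = exp(-2 ln(1 - x)) = 1/(1 - x)^2.
By the negative binomial expansion, [x^n] 1/(1 - x)^2 = C(n + 1, 1).
For n = 19: C(20, 1) = 20.

20


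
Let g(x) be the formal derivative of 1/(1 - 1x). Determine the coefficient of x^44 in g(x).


Differentiate termwise: d/dx sum_{k>=0} 1^k x^k = sum_{k>=1} k 1^k x^(k-1) = sum_{j>=0} (j+1) 1^(j+1) x^j.
Equivalently, d/dx [1/(1 - 1x)] = 1/(1 - 1x)^2.
For j = 44: 45 * 1^45 = 45 * 1 = 45.

45


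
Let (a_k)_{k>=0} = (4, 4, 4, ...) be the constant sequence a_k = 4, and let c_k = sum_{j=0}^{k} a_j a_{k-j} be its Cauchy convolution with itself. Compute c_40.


Since a_j = 4 for all j >= 0, the convolution sum becomes
c_k = sum_{j=0}^{k} 4 * 4 = 16 * (k + 1).
Equivalently, the generating function of (a_k) is 4/(1 - x) and its square is 16/(1 - x)^2 = sum_{k>=0} 16(k + 1) x^k.
For k = 40: 16 * 41 = 656.

656


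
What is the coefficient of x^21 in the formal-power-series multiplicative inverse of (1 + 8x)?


The inverse is 1/(1 + 8x). Apply the geometric identity 1/(1 - y) = sum_{k>=0} y^k with y = -8x:
1/(1 + 8x) = sum_{k>=0} (-8)^k x^k.
So the coefficient of x^21 is (-8)^21 = -9223372036854775808.

-9223372036854775808


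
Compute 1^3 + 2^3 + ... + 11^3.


This power sum has a closed form given by Faulhaber's formula
sum_{k=1}^{m} k^p = (1 / (p + 1)) * sum_{j=0}^{p} C(p + 1, j) B_j m^(p + 1 - j),
but for small m direct computation is fastest:
1 + 8 + 27 + 64 + 125 + 216 + 343 + 512 + 729 + 1000 + 1331 = 4356.

4356


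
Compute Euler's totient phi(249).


phi(n) counts integers in [1, n] coprime to n. Using the multiplicative formula phi(n) = n * prod_{p | n} (1 - 1/p):
249 = 3 * 83, so
phi(249) = 249 * (1 - 1/3) * (1 - 1/83) = 164.

164


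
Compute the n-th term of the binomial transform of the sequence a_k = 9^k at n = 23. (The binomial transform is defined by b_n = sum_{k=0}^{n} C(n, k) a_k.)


With a_k = 9^k, b_n = sum_{k=0}^{n} C(n, k) 9^k = (1 + 9)^n by the binomial theorem.
For n = 23: (1 + 9)^23 = 10^23 = 100000000000000000000000.

100000000000000000000000


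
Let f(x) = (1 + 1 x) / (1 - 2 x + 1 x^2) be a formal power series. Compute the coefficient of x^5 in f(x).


Write f(x) = sum_{k>=0} a_k x^k. Multiplying both sides by 1 - 2 x + 1 x^2 gives
(1 - 2 x + 1 x^2) sum_{k>=0} a_k x^k = 1 + 1 x.
Matching coefficients:
 x^0: a_0 = 1
 x^1: a_1 - 2 a_0 = 1  =>  a_1 = 2*1 + 1 = 3
 x^k (k >= 2): a_k = 2 a_{k-1} - 1 a_{k-2}.
Iterating: a_2 = 5, a_3 = 7, a_4 = 9, a_5 = 11.
So the coefficient of x^5 is 11.

11


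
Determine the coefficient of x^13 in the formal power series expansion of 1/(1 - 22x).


The geometric series identity gives 1/(1 - c x) = sum_{k>=0} c^k x^k, so the coefficient of x^k is c^k.
Here c = 22 and k = 13.
Computing: 22^13 = 282810057883082752

282810057883082752


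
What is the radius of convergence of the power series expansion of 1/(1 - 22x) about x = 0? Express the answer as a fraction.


Expanding 1/(1 - 22x) = sum_{k>=0} 22^k x^k, the series converges when |22x| < 1, i.e., |x| < 1/22.
So the radius of convergence is 1/22 = 1/22.

1/22


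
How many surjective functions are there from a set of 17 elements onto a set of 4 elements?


By inclusion-exclusion on which target elements are missed, the number of surjections from an n-set onto a k-set is
surj(n, k) = sum_{j=0}^{k} (-1)^j C(k, j) (k - j)^n.
Equivalently surj(n, k) = k! * S(n, k), where S(n, k) is the Stirling number of the second kind.
For n = 17, k = 4:
S(17, 4) = 694337290, so
surj = 4! * 694337290 = 24 * 694337290 = 16664094960.

16664094960


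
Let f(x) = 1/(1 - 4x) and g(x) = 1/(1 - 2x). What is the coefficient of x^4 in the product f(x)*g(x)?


The coefficient of x^n in f*g is the Cauchy product: sum_{k=0}^{n} a^k * b^(n-k).
With a=4, b=2, n=4:
sum_{k=0}^{4} 4^k * 2^(4-k)
= 496

496


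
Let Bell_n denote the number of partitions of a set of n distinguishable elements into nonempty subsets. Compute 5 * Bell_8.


Bell_8 can be computed from the Bell triangle or from Dobinski's identity Bell_n = (1/e) * sum_{k>=0} k^n / k!.
Computing Bell_8 = 4140.
Then 5 * 4140 = 20700.

20700


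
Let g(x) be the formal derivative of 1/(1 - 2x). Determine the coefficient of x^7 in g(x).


Differentiate termwise: d/dx sum_{k>=0} 2^k x^k = sum_{k>=1} k 2^k x^(k-1) = sum_{j>=0} (j+1) 2^(j+1) x^j.
Equivalently, d/dx [1/(1 - 2x)] = 2/(1 - 2x)^2.
For j = 7: 8 * 2^8 = 8 * 256 = 2048.

2048


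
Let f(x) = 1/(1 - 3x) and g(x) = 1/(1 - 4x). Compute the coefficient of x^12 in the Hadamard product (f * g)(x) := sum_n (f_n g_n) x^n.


f has coefficients f_k = 3^k and g has coefficients g_k = 4^k, so the Hadamard product has coefficient (f*g)_k = 3^k * 4^k = 12^k.
For k = 12: 12^12 = 8916100448256.

8916100448256


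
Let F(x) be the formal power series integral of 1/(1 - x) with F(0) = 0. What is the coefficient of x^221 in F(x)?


1/(1 - x) = sum_{k>=0} x^k. Integrating termwise and using F(0) = 0 gives
F(x) = sum_{k>=0} x^(k+1) / (k+1) = sum_{m>=1} x^m / m = -ln(1 - x).
So the coefficient of x^221 is 1/221 = 1/221.

1/221


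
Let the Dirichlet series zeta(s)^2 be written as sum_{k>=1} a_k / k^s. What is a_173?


The Dirichlet convolution of the constant function 1 with itself gives (1 * 1)(k) = sum_{d | k} 1 = d(k), the number of positive divisors of k.
Since zeta(s) = sum_{k>=1} 1/k^s, we have zeta(s)^2 = sum_{k>=1} d(k)/k^s, so a_k = d(k).
For k = 173: the divisors are 1, 173.
Count = 2.

2


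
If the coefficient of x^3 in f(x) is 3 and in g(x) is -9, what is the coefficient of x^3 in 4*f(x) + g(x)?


Scalar multiplication scales coefficients: 4 * 3 = 12.
Then add the g coefficient: 12 + -9
= 3

3


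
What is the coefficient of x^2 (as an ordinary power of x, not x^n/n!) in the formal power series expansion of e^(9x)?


The exponential series is e^y = sum_{k>=0} y^k / k!. Substituting y = 9x gives
e^(9x) = sum_{k>=0} 9^k x^k / k!.
So the coefficient of x^n is a^n/n! with a = 9, n = 2:
9^2 / 2! = 81/2 = 81/2

81/2


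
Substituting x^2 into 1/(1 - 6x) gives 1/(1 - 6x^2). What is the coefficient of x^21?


Since 1/(1 - 6x^2) only has even powers of x,
the coefficient of x^21 (odd) is 0.

0


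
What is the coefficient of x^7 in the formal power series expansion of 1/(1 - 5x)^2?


The general identity 1/(1 - c x)^r = sum_{k>=0} c^k C(k + r - 1, r - 1) x^k follows by substituting y = c x into 1/(1 - y)^r = sum_{k>=0} C(k + r - 1, r - 1) y^k.
For c = 5, r = 2, k = 7:
5^7 * C(8, 1) = 78125 * 8 = 625000.

625000


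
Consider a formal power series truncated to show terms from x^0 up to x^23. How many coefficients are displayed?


From x^0 to x^23 inclusive, the count is 23 - 0 + 1 = 24.

24


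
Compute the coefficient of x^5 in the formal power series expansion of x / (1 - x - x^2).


Let f(x) = sum_{k>=0} a_k x^k. Multiplying f(x) * (1 - x - x^2) = x and matching coefficients gives a_0 = 0, a_1 = 1, and a_k = a_{k-1} + a_{k-2} for k >= 2. These are the Fibonacci numbers F_k.
Iterating from F_0 = 0, F_1 = 1:
F_0=0, F_1=1, F_2=1, F_3=2, F_4=3, F_5=5
F_5 = 5.

5


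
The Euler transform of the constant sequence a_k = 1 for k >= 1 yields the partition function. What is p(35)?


The Euler transform converts the sequence a_k = 1 into the number of integer partitions.
Using the recurrence or dynamic programming:
p(35) = 14883

14883


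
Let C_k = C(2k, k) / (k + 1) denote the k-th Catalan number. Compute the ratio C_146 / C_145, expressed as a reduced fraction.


Using C_k = (2k)! / (k! (k+1)!), the ratio C_{k+1}/C_k simplifies to
C_{k+1}/C_k = [(2k+2)! / ((k+1)! (k+2)!)] * [k! (k+1)! / (2k)!]
 = (2k+2)(2k+1) / ((k+1)(k+2)) = 2(2k+1) / (k+2).
For k = 145: 2(2*145 + 1) / (145 + 2) = 582/147 = 194/49.

194/49


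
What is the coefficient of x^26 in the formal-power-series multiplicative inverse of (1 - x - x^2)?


Let the inverse be f(x) = sum_{k>=0} a_k x^k. From f(x) * (1 - x - x^2) = 1 and matching coefficients:
 x^0: a_0 = 1.
 x^1: a_1 - a_0 = 0, so a_1 = 1.
 x^k (k >= 2): a_k - a_{k-1} - a_{k-2} = 0, i.e. a_k = a_{k-1} + a_{k-2}.
This is the Fibonacci-type recurrence shifted so that a_0 = a_1 = 1.
Iterating: a_0=1, a_1=1, a_2=2, a_3=3, a_4=5, a_5=8, a_6=13, a_7=21, a_8=34, a_9=55, ...
a_26 = 196418.

196418


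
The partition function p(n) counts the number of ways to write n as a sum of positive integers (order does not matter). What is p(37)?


Using the generating function prod_{k>=1} 1/(1-x^k), we compute p(37).
By dynamic programming over parts 1 through 37:
p(37) = 21637

21637


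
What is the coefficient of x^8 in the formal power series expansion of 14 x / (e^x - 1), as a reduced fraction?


The exponential generating function for Bernoulli numbers is
x / (e^x - 1) = sum_{k>=0} B_k x^k / k!.
So the coefficient of x^8 in 14 x / (e^x - 1) is 14 B_8 / 8!.
Computing: B_8 = -1/30, 8! = 40320, giving
14 * -1/30 / 40320 = -1/86400.

-1/86400


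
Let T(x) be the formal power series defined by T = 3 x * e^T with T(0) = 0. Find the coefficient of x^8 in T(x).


Apply the Lagrange inversion formula: if T = 3 x * phi(T) with phi(t) = e^t, then
[x^n] T = 3^n * (1/n) [t^(n-1)] phi(t)^n = 3^n * (1/n) [t^(n-1)] e^(n t) = 3^n * (1/n) * n^(n-1) / (n-1)! = 3^n * n^(n-1) / n!.
When c = 1 this is the Cayley count of rooted labeled trees on n vertices, divided by n!.
For n = 8: 3^8 * 8^7 / 8! = 6561 * 2097152/40320 = 11943936/35.

11943936/35


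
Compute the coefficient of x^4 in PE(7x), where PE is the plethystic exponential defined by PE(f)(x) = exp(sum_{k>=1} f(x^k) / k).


With f(x) = 7x, the exponent is sum_{k>=1} 7 x^k / k = 7 * (-ln(1 - x)). Exponentiating:
PE(7x) = exp(-7 ln(1 - x)) = 1/(1 - x)^7.
By the negative binomial expansion, [x^n] 1/(1 - x)^7 = C(n + 6, 6).
For n = 4: C(10, 6) = 210.

210


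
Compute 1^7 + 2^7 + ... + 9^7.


This power sum has a closed form given by Faulhaber's formula
sum_{k=1}^{m} k^p = (1 / (p + 1)) * sum_{j=0}^{p} C(p + 1, j) B_j m^(p + 1 - j),
but for small m direct computation is fastest:
1 + 128 + 2187 + 16384 + 78125 + 279936 + 823543 + 2097152 + 4782969 = 8080425.

8080425


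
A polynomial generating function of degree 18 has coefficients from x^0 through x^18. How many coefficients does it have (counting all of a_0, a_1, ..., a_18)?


A polynomial of degree 18 takes the form a_0 + a_1 x + ... + a_18 x^18.
The number of coefficients is 18 + 1 = 19.

19


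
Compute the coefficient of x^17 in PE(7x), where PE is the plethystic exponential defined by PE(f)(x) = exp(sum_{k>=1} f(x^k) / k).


With f(x) = 7x, the exponent is sum_{k>=1} 7 x^k / k = 7 * (-ln(1 - x)). Exponentiating:
PE(7x) = exp(-7 ln(1 - x)) = 1/(1 - x)^7.
By the negative binomial expansion, [x^n] 1/(1 - x)^7 = C(n + 6, 6).
For n = 17: C(23, 6) = 100947.

100947


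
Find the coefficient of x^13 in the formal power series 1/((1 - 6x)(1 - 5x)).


By partial fractions or Cauchy convolution:
The coefficient equals sum_{k=0}^{13} 6^k * 5^(13-k).
= 72260648471

72260648471


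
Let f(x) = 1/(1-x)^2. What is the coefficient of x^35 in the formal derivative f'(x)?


Differentiate: d/dx [ 1/(1-x)^r ] = r / (1-x)^(r+1).
Here r = 2, so f'(x) = 2 / (1-x)^3.
The expansion of 1/(1-x)^(r+1) has coefficient of x^n equal to C(n+r, r).
So the coefficient of x^35 in f'(x) is
2 * C(37, 2) = 2 * 666 = 1332

1332


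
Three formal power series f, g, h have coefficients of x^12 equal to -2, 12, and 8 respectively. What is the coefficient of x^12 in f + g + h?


Series addition is componentwise:
-2 + 12 + 8
= 18

18


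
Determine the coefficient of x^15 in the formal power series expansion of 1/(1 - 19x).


The geometric series identity gives 1/(1 - c x) = sum_{k>=0} c^k x^k, so the coefficient of x^k is c^k.
Here c = 19 and k = 15.
Computing: 19^15 = 15181127029874798299

15181127029874798299


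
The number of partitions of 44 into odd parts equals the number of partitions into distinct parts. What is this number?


Computing partitions of 44 into odd parts (1, 3, 5, ...):
Using the generating function prod_{k>=0} 1/(1-x^(2k+1)),
the count is 1816

1816


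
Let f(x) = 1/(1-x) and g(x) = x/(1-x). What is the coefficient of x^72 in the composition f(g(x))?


First simplify the composition: f(g(x)) = 1/(1 - x/(1-x)) = (1-x)/((1-x) - x) = (1-x)/(1-2x).
Now extract the coefficient. Write (1-x)/(1-2x) = 1/(1-2x) - x/(1-2x).
The coefficient of x^n in 1/(1-2x) is 2^n, and in x/(1-2x) is 2^(n-1) (for n >= 1).
So the coefficient of x^72 is 2^72 - 2^71 = 4722366482869645213696 - 2361183241434822606848 = 2361183241434822606848.

2361183241434822606848


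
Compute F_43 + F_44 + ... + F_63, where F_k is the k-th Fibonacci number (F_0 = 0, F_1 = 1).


Use the identity sum_{k=0}^{N} F_k = F_{N+2} - 1 (which follows from F_{k+2} - F_{k+1} = F_k). Then
sum_{k=43}^{63} F_k = (F_{65} - 1) - (F_{44} - 1) = F_{65} - F_{44}.
Computing: F_{65} = 17167680177565, F_{44} = 701408733, so
Sum = 17167680177565 - 701408733 = 17166978768832.

17166978768832


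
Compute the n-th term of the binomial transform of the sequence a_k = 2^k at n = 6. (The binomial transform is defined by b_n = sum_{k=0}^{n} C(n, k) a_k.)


With a_k = 2^k, b_n = sum_{k=0}^{n} C(n, k) 2^k = (1 + 2)^n by the binomial theorem.
For n = 6: (1 + 2)^6 = 3^6 = 729.

729


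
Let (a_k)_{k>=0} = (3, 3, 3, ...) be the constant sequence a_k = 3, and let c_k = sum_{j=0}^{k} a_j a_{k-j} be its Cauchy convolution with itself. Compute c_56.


Since a_j = 3 for all j >= 0, the convolution sum becomes
c_k = sum_{j=0}^{k} 3 * 3 = 9 * (k + 1).
Equivalently, the generating function of (a_k) is 3/(1 - x) and its square is 9/(1 - x)^2 = sum_{k>=0} 9(k + 1) x^k.
For k = 56: 9 * 57 = 513.

513
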